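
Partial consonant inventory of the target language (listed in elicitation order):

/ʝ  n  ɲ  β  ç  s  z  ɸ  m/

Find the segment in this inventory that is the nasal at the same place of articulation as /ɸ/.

/m/

/ɸ/ is a voiceless bilabial fricative.
The nasal at the same place is a bilabial nasal — in this inventory, /m/.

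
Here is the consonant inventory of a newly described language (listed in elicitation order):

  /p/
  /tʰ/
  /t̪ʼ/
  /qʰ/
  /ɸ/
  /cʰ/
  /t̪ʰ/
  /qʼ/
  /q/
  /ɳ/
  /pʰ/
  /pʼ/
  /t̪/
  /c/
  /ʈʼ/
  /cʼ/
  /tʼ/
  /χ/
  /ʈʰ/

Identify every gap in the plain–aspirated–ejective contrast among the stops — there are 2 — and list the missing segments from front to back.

bilabial: plain /p/, aspirated /pʰ/, ejective /pʼ/.
dental: plain /t̪/, aspirated /t̪ʰ/, ejective /t̪ʼ/.
alveolar: plain —, aspirated /tʰ/, ejective /tʼ/.
retroflex: plain —, aspirated /ʈʰ/, ejective /ʈʼ/.
palatal: plain /c/, aspirated /cʰ/, ejective /cʼ/.
uvular: plain /q/, aspirated /qʰ/, ejective /qʼ/.
Gaps, from front to back: alveolar lacks plain (/t/); retroflex lacks plain (/ʈ/).

/t/, /ʈ/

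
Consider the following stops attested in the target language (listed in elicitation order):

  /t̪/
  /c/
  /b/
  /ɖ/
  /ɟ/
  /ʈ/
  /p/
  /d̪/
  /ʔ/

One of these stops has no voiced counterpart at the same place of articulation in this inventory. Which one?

/ʔ/

Bilabial: /p/ ~ /b/
Dental: /t̪/ ~ /d̪/
Retroflex: /ʈ/ ~ /ɖ/
Palatal: /c/ ~ /ɟ/
Glottal: only /ʔ/ (voiceless); no voiced partner.
So /ʔ/ is the unpaired segment.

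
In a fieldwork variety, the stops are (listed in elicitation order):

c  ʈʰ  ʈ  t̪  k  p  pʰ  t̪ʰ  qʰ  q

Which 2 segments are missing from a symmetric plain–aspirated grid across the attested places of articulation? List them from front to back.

/cʰ/, /kʰ/

bilabial: plain /p/, aspirated /pʰ/.
dental: plain /t̪/, aspirated /t̪ʰ/.
retroflex: plain /ʈ/, aspirated /ʈʰ/.
palatal: plain /c/, aspirated —.
velar: plain /k/, aspirated —.
uvular: plain /q/, aspirated /qʰ/.
Gaps, from front to back: palatal lacks aspirated (/cʰ/); velar lacks aspirated (/kʰ/).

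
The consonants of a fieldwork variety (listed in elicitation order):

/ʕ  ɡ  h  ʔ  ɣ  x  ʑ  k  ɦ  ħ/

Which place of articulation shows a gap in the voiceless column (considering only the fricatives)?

alveolo-palatal: voiceless —, voiced /ʑ/.
velar: voiceless /x/, voiced /ɣ/.
pharyngeal: voiceless /ħ/, voiced /ʕ/.
glottal: voiceless /h/, voiced /ɦ/.
Every place of articulation has a voiceless member except alveolo-palatal, where /ɕ/ would be expected.

alveolo-palatal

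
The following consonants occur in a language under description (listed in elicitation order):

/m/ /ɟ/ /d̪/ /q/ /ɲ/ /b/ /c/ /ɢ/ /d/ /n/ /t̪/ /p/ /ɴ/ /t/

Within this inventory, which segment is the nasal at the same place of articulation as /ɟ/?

/ɲ/

/ɟ/ is a voiced palatal stop.
The nasal at the same place is a palatal nasal — in this inventory, /ɲ/.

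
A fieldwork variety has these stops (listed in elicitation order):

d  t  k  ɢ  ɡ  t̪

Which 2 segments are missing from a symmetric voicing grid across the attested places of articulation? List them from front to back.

/d̪/, /q/

dental: voiceless /t̪/, voiced —.
alveolar: voiceless /t/, voiced /d/.
velar: voiceless /k/, voiced /ɡ/.
uvular: voiceless —, voiced /ɢ/.
Gaps, from front to back: dental lacks voiced (/d̪/); uvular lacks voiceless (/q/).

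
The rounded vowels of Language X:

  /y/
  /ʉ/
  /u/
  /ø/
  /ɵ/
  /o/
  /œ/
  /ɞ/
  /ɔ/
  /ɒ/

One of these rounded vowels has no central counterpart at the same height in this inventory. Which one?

/ɒ/

High: /y/ ~ /ʉ/ ~ /u/
High-mid: /ø/ ~ /ɵ/ ~ /o/
Low-mid: /œ/ ~ /ɞ/ ~ /ɔ/
Low: only /ɒ/ (back); no central partner.
So /ɒ/ is the unpaired segment.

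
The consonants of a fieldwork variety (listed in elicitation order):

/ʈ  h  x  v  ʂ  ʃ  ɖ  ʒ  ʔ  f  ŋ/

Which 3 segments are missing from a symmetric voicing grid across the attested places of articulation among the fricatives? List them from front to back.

/ʐ/, /ɣ/, /ɦ/

place of articulation  voiceless  voiced  
labiodental       f         v       
postalveolar      ʃ         ʒ       
retroflex         ʂ         —       
velar             x         —       
glottal           h         —       
Gaps, from front to back: retroflex lacks voiced (/ʐ/); velar lacks voiced (/ɣ/); glottal lacks voiced (/ɦ/).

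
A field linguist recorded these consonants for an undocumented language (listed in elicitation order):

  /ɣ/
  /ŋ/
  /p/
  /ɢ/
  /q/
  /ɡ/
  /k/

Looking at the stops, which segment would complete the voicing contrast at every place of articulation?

place of articulation  voiceless  voiced  
bilabial          p         —       
velar             k         ɡ       
uvular            q         ɢ       
The bilabial row has no voiced member, so the gap is the voiced bilabial stop /b/.

/b/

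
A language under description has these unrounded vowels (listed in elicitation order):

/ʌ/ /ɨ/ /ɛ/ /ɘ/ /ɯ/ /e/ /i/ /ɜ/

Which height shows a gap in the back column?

high-mid

Front: /i/ (high), /e/ (high-mid), /ɛ/ (low-mid).
Central: /ɨ/ (high), /ɘ/ (high-mid), /ɜ/ (low-mid).
Back: /ɯ/ (high), /ʌ/ (low-mid).
Every height has a back member except high-mid, where /ɤ/ would be expected.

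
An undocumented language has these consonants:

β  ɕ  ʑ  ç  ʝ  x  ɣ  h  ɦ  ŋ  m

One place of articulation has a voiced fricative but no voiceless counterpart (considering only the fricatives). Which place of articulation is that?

bilabial

bilabial: voiceless —, voiced /β/.
alveolo-palatal: voiceless /ɕ/, voiced /ʑ/.
palatal: voiceless /ç/, voiced /ʝ/.
velar: voiceless /x/, voiced /ɣ/.
glottal: voiceless /h/, voiced /ɦ/.
Every place of articulation has a voiceless member except bilabial, where /ɸ/ would be expected.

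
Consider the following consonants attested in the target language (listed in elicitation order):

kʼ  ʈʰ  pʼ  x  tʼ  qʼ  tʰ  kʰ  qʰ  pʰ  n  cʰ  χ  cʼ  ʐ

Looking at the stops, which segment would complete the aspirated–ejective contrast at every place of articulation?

Aspirated: /pʰ/ (bilabial), /tʰ/ (alveolar), /ʈʰ/ (retroflex), /cʰ/ (palatal), /kʰ/ (velar), /qʰ/ (uvular).
Ejective: /pʼ/ (bilabial), /tʼ/ (alveolar), /cʼ/ (palatal), /kʼ/ (velar), /qʼ/ (uvular).
The retroflex row has no ejective member, so the gap is the ejective retroflex stop /ʈʼ/.

/ʈʼ/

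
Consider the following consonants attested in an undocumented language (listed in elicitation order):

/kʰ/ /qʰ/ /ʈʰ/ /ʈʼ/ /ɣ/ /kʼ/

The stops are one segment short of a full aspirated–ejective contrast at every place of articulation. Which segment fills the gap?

/qʼ/

Aspirated: /ʈʰ/ (retroflex), /kʰ/ (velar), /qʰ/ (uvular).
Ejective: /ʈʼ/ (retroflex), /kʼ/ (velar).
The uvular row has no ejective member, so the gap is the ejective uvular stop /qʼ/.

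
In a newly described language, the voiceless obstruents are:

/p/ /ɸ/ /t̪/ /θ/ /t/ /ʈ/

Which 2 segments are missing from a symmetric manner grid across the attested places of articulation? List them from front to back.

place of articulation  stop      fricative
bilabial          p         ɸ       
dental            t̪        θ       
alveolar          t         —       
retroflex         ʈ         —       
Gaps, from front to back: alveolar lacks fricative (/s/); retroflex lacks fricative (/ʂ/).

/s/, /ʂ/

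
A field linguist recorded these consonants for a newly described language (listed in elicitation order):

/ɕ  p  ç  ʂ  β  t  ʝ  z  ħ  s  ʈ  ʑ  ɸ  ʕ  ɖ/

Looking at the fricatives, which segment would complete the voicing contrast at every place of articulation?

bilabial: voiceless /ɸ/, voiced /β/.
alveolar: voiceless /s/, voiced /z/.
retroflex: voiceless /ʂ/, voiced —.
alveolo-palatal: voiceless /ɕ/, voiced /ʑ/.
palatal: voiceless /ç/, voiced /ʝ/.
pharyngeal: voiceless /ħ/, voiced /ʕ/.
The retroflex row has no voiced member, so the gap is the voiced retroflex fricative /ʐ/.

/ʐ/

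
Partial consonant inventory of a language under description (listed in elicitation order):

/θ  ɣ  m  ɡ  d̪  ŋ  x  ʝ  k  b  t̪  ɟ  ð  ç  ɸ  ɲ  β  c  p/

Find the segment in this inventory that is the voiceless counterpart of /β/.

/β/ is a voiced bilabial fricative.
The voiceless counterpart is a voiceless bilabial fricative — in this inventory, /ɸ/.

/ɸ/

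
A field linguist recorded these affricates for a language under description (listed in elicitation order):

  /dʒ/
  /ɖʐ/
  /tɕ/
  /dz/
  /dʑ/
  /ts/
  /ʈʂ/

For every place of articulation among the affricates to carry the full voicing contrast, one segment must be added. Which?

Voiceless: /ts/ (alveolar), /ʈʂ/ (retroflex), /tɕ/ (alveolo-palatal).
Voiced: /dz/ (alveolar), /dʒ/ (postalveolar), /ɖʐ/ (retroflex), /dʑ/ (alveolo-palatal).
The postalveolar row has no voiceless member, so the gap is the voiceless postalveolar affricate /tʃ/.

/tʃ/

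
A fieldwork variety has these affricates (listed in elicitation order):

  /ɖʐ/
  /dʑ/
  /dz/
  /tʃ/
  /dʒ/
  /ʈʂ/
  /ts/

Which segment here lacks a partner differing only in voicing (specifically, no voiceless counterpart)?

Alveolar: /ts/ ~ /dz/
Postalveolar: /tʃ/ ~ /dʒ/
Retroflex: /ʈʂ/ ~ /ɖʐ/
Alveolo-palatal: only /dʑ/ (voiced); no voiceless partner.
So /dʑ/ is the unpaired segment.

/dʑ/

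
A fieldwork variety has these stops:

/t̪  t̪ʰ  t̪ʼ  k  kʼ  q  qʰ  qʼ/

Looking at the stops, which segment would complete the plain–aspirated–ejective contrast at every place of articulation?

/kʰ/

dental: plain /t̪/, aspirated /t̪ʰ/, ejective /t̪ʼ/.
velar: plain /k/, aspirated —, ejective /kʼ/.
uvular: plain /q/, aspirated /qʰ/, ejective /qʼ/.
The velar row has no aspirated member, so the gap is the aspirated velar stop /kʰ/.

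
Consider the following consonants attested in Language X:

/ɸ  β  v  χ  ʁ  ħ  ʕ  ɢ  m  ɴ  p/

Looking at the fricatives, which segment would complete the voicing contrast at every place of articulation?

/f/

place of articulation  voiceless  voiced  
bilabial          ɸ         β       
labiodental       —         v       
uvular            χ         ʁ       
pharyngeal        ħ         ʕ       
The labiodental row has no voiceless member, so the gap is the voiceless labiodental fricative /f/.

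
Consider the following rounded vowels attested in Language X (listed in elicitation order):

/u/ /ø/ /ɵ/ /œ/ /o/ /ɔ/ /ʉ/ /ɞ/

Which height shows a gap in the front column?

high: front —, central /ʉ/, back /u/.
high-mid: front /ø/, central /ɵ/, back /o/.
low-mid: front /œ/, central /ɞ/, back /ɔ/.
Every height has a front member except high, where /y/ would be expected.

high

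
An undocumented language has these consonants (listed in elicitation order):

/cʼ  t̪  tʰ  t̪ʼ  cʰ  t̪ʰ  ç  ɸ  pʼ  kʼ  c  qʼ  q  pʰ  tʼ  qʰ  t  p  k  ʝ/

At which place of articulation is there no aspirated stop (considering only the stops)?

bilabial: plain /p/, aspirated /pʰ/, ejective /pʼ/.
dental: plain /t̪/, aspirated /t̪ʰ/, ejective /t̪ʼ/.
alveolar: plain /t/, aspirated /tʰ/, ejective /tʼ/.
palatal: plain /c/, aspirated /cʰ/, ejective /cʼ/.
velar: plain /k/, aspirated —, ejective /kʼ/.
uvular: plain /q/, aspirated /qʰ/, ejective /qʼ/.
Every place of articulation has an aspirated member except velar, where /kʰ/ would be expected.

velar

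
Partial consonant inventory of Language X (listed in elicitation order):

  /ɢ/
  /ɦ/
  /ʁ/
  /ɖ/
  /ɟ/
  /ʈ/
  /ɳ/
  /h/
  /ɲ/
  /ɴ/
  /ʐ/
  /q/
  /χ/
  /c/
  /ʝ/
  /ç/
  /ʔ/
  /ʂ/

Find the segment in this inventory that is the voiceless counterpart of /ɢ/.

/q/

/ɢ/ is a voiced uvular stop.
The voiceless counterpart is a voiceless uvular stop — in this inventory, /q/.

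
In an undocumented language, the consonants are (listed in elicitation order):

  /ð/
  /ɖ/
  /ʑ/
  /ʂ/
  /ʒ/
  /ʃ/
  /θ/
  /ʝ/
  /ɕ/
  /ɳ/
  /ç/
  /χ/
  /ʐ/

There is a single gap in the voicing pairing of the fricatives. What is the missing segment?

/ʁ/

place of articulation  voiceless  voiced  
dental            θ         ð       
postalveolar      ʃ         ʒ       
retroflex         ʂ         ʐ       
alveolo-palatal   ɕ         ʑ       
palatal           ç         ʝ       
uvular            χ         —       
The uvular row has no voiced member, so the gap is the voiced uvular fricative /ʁ/.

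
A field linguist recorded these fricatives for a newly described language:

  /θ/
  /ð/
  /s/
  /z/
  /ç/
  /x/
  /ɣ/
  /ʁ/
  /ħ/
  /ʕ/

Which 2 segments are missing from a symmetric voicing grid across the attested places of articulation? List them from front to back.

place of articulation  voiceless  voiced  
dental            θ         ð       
alveolar          s         z       
palatal           ç         —       
velar             x         ɣ       
uvular            —         ʁ       
pharyngeal        ħ         ʕ       
Gaps, from front to back: palatal lacks voiced (/ʝ/); uvular lacks voiceless (/χ/).

/ʝ/, /χ/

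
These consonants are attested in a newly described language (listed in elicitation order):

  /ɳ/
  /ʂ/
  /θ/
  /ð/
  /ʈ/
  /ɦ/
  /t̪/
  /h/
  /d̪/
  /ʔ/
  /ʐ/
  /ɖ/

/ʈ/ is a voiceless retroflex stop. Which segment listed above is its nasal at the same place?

/ɳ/

The nasal at the same place is a retroflex nasal — in this inventory, /ɳ/.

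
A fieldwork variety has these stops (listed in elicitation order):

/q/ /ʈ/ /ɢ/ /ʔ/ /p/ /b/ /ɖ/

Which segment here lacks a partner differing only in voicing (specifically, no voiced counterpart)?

/ʔ/

Bilabial: /p/ ~ /b/
Retroflex: /ʈ/ ~ /ɖ/
Uvular: /q/ ~ /ɢ/
Glottal: only /ʔ/ (voiceless); no voiced partner.
So /ʔ/ is the unpaired segment.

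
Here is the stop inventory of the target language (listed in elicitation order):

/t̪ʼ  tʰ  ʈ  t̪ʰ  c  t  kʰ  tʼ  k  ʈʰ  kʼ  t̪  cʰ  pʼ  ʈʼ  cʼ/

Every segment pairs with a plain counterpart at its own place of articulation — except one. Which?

Dental: /t̪/ ~ /t̪ʰ/ ~ /t̪ʼ/
Alveolar: /t/ ~ /tʰ/ ~ /tʼ/
Retroflex: /ʈ/ ~ /ʈʰ/ ~ /ʈʼ/
Palatal: /c/ ~ /cʰ/ ~ /cʼ/
Velar: /k/ ~ /kʰ/ ~ /kʼ/
Bilabial: only /pʼ/ (ejective); no plain partner.
So /pʼ/ is the unpaired segment.

/pʼ/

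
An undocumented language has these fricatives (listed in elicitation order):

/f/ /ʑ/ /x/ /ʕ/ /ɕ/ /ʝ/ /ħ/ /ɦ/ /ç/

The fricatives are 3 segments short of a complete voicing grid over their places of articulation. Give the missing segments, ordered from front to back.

Voiceless: /f/ (labiodental), /ɕ/ (alveolo-palatal), /ç/ (palatal), /x/ (velar), /ħ/ (pharyngeal).
Voiced: /ʑ/ (alveolo-palatal), /ʝ/ (palatal), /ʕ/ (pharyngeal), /ɦ/ (glottal).
Gaps, from front to back: labiodental lacks voiced (/v/); velar lacks voiced (/ɣ/); glottal lacks voiceless (/h/).

/v/, /ɣ/, /h/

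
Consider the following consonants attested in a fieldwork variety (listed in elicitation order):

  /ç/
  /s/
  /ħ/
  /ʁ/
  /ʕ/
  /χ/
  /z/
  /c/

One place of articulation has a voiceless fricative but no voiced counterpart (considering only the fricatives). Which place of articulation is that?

palatal

place of articulation  voiceless  voiced  
alveolar          s         z       
palatal           ç         —       
uvular            χ         ʁ       
pharyngeal        ħ         ʕ       
Every place of articulation has a voiced member except palatal, where /ʝ/ would be expected.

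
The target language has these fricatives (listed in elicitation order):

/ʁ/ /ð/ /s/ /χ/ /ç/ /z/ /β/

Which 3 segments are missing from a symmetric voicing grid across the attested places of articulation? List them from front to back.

bilabial: voiceless —, voiced /β/.
dental: voiceless —, voiced /ð/.
alveolar: voiceless /s/, voiced /z/.
palatal: voiceless /ç/, voiced —.
uvular: voiceless /χ/, voiced /ʁ/.
Gaps, from front to back: bilabial lacks voiceless (/ɸ/); dental lacks voiceless (/θ/); palatal lacks voiced (/ʝ/).

/ɸ/, /θ/, /ʝ/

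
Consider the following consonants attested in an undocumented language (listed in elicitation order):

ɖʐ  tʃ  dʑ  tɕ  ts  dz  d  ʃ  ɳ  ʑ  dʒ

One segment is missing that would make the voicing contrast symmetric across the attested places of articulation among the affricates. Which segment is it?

/ʈʂ/

alveolar: voiceless /ts/, voiced /dz/.
postalveolar: voiceless /tʃ/, voiced /dʒ/.
retroflex: voiceless —, voiced /ɖʐ/.
alveolo-palatal: voiceless /tɕ/, voiced /dʑ/.
The retroflex row has no voiceless member, so the gap is the voiceless retroflex affricate /ʈʂ/.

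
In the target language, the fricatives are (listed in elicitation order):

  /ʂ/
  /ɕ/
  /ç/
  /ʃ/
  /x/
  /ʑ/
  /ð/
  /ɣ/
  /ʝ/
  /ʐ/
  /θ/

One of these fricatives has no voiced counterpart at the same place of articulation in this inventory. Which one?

Dental: /θ/ ~ /ð/
Retroflex: /ʂ/ ~ /ʐ/
Alveolo-palatal: /ɕ/ ~ /ʑ/
Palatal: /ç/ ~ /ʝ/
Velar: /x/ ~ /ɣ/
Postalveolar: only /ʃ/ (voiceless); no voiced partner.
So /ʃ/ is the unpaired segment.

/ʃ/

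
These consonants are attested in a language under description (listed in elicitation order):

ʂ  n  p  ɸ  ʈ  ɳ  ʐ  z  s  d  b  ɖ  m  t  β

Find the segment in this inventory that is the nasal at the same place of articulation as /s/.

/s/ is a voiceless alveolar fricative.
The nasal at the same place is an alveolar nasal — in this inventory, /n/.

/n/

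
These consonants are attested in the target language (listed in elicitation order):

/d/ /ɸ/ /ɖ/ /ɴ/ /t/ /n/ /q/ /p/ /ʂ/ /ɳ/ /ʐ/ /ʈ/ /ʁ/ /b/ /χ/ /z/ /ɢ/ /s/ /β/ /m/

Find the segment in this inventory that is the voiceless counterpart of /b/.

/b/ is a voiced bilabial stop.
The voiceless counterpart is a voiceless bilabial stop — in this inventory, /p/.

/p/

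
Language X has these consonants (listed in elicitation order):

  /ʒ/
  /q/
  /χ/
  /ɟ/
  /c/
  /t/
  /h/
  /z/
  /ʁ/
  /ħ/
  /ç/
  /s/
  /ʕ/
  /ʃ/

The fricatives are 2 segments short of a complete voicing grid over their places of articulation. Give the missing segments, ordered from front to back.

/ʝ/, /ɦ/

alveolar: voiceless /s/, voiced /z/.
postalveolar: voiceless /ʃ/, voiced /ʒ/.
palatal: voiceless /ç/, voiced —.
uvular: voiceless /χ/, voiced /ʁ/.
pharyngeal: voiceless /ħ/, voiced /ʕ/.
glottal: voiceless /h/, voiced —.
Gaps, from front to back: palatal lacks voiced (/ʝ/); glottal lacks voiced (/ɦ/).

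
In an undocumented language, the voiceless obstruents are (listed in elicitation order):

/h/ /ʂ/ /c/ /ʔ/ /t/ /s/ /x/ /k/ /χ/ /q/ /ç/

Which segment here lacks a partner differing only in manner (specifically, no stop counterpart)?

/ʂ/

Alveolar: /t/ ~ /s/
Palatal: /c/ ~ /ç/
Velar: /k/ ~ /x/
Uvular: /q/ ~ /χ/
Glottal: /ʔ/ ~ /h/
Retroflex: only /ʂ/ (fricative); no stop partner.
So /ʂ/ is the unpaired segment.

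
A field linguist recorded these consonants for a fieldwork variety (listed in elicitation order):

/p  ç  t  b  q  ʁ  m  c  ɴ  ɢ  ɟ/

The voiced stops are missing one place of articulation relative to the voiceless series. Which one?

alveolar

Voiceless: /p/ (bilabial), /t/ (alveolar), /c/ (palatal), /q/ (uvular).
Voiced: /b/ (bilabial), /ɟ/ (palatal), /ɢ/ (uvular).
Every place of articulation has a voiced member except alveolar, where /d/ would be expected.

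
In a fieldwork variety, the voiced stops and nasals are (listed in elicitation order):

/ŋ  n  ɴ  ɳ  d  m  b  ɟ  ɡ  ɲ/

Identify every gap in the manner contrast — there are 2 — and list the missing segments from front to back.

/ɖ/, /ɢ/

Oral stop: /b/ (bilabial), /d/ (alveolar), /ɟ/ (palatal), /ɡ/ (velar).
Nasal: /m/ (bilabial), /n/ (alveolar), /ɳ/ (retroflex), /ɲ/ (palatal), /ŋ/ (velar), /ɴ/ (uvular).
Gaps, from front to back: retroflex lacks oral stop (/ɖ/); uvular lacks oral stop (/ɢ/).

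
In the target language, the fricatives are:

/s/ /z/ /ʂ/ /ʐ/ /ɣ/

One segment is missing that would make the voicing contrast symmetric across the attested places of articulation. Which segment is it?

/x/

alveolar: voiceless /s/, voiced /z/.
retroflex: voiceless /ʂ/, voiced /ʐ/.
velar: voiceless —, voiced /ɣ/.
The velar row has no voiceless member, so the gap is the voiceless velar fricative /x/.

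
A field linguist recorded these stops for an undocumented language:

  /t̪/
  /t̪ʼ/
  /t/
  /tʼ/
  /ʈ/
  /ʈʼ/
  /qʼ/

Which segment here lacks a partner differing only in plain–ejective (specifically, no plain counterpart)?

/qʼ/

Dental: /t̪/ ~ /t̪ʼ/
Alveolar: /t/ ~ /tʼ/
Retroflex: /ʈ/ ~ /ʈʼ/
Uvular: only /qʼ/ (ejective); no plain partner.
So /qʼ/ is the unpaired segment.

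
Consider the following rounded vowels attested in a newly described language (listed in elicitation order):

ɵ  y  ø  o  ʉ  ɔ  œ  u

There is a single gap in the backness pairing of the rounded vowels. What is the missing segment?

Front: /y/ (high), /ø/ (high-mid), /œ/ (low-mid).
Central: /ʉ/ (high), /ɵ/ (high-mid).
Back: /u/ (high), /o/ (high-mid), /ɔ/ (low-mid).
The low-mid row has no central member, so the gap is the low-mid central rounded vowel /ɞ/.

/ɞ/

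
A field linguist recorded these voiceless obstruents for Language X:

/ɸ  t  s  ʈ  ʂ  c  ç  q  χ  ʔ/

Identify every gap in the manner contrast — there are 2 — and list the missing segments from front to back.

bilabial: stop —, fricative /ɸ/.
alveolar: stop /t/, fricative /s/.
retroflex: stop /ʈ/, fricative /ʂ/.
palatal: stop /c/, fricative /ç/.
uvular: stop /q/, fricative /χ/.
glottal: stop /ʔ/, fricative —.
Gaps, from front to back: bilabial lacks stop (/p/); glottal lacks fricative (/h/).

/p/, /h/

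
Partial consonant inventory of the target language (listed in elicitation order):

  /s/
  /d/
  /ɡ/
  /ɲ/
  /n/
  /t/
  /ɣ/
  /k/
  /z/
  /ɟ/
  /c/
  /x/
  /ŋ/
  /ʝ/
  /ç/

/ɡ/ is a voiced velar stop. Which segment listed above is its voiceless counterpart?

The voiceless counterpart is a voiceless velar stop — in this inventory, /k/.

/k/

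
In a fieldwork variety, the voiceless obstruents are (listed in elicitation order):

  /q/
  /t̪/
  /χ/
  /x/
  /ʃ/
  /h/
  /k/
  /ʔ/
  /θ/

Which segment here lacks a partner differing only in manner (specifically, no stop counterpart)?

/ʃ/

Dental: /t̪/ ~ /θ/
Velar: /k/ ~ /x/
Uvular: /q/ ~ /χ/
Glottal: /ʔ/ ~ /h/
Postalveolar: only /ʃ/ (fricative); no stop partner.
So /ʃ/ is the unpaired segment.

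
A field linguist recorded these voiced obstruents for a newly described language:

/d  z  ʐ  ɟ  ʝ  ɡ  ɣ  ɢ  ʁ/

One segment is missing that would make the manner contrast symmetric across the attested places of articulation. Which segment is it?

Stop: /d/ (alveolar), /ɟ/ (palatal), /ɡ/ (velar), /ɢ/ (uvular).
Fricative: /z/ (alveolar), /ʐ/ (retroflex), /ʝ/ (palatal), /ɣ/ (velar), /ʁ/ (uvular).
The retroflex row has no stop member, so the gap is the retroflex stop /ɖ/.

/ɖ/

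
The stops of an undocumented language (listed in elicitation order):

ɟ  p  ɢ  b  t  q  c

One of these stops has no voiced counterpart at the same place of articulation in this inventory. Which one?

/t/

Bilabial: /p/ ~ /b/
Palatal: /c/ ~ /ɟ/
Uvular: /q/ ~ /ɢ/
Alveolar: only /t/ (voiceless); no voiced partner.
So /t/ is the unpaired segment.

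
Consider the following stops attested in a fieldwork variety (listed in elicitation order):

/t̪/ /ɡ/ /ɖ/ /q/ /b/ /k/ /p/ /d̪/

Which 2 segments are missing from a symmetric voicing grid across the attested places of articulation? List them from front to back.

/ʈ/, /ɢ/

place of articulation  voiceless  voiced  
bilabial          p         b       
dental            t̪        d̪      
retroflex         —         ɖ       
velar             k         ɡ       
uvular            q         —       
Gaps, from front to back: retroflex lacks voiceless (/ʈ/); uvular lacks voiced (/ɢ/).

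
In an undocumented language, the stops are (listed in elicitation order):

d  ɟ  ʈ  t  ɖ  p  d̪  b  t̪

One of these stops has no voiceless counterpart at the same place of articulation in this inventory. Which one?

Bilabial: /p/ ~ /b/
Dental: /t̪/ ~ /d̪/
Alveolar: /t/ ~ /d/
Retroflex: /ʈ/ ~ /ɖ/
Palatal: only /ɟ/ (voiced); no voiceless partner.
So /ɟ/ is the unpaired segment.

/ɟ/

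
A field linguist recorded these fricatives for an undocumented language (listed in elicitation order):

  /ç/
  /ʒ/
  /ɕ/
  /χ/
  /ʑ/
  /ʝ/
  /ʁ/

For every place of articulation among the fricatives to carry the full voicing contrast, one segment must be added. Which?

postalveolar: voiceless —, voiced /ʒ/.
alveolo-palatal: voiceless /ɕ/, voiced /ʑ/.
palatal: voiceless /ç/, voiced /ʝ/.
uvular: voiceless /χ/, voiced /ʁ/.
The postalveolar row has no voiceless member, so the gap is the voiceless postalveolar fricative /ʃ/.

/ʃ/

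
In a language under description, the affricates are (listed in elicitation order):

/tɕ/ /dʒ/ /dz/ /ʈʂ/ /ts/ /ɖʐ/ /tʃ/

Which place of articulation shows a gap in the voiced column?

alveolo-palatal

Voiceless: /ts/ (alveolar), /tʃ/ (postalveolar), /ʈʂ/ (retroflex), /tɕ/ (alveolo-palatal).
Voiced: /dz/ (alveolar), /dʒ/ (postalveolar), /ɖʐ/ (retroflex).
Every place of articulation has a voiced member except alveolo-palatal, where /dʑ/ would be expected.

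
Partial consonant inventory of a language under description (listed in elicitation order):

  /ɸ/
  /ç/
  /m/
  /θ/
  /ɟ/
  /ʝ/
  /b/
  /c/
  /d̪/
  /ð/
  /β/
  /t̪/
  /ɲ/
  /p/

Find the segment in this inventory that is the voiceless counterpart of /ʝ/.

/ç/

/ʝ/ is a voiced palatal fricative.
The voiceless counterpart is a voiceless palatal fricative — in this inventory, /ç/.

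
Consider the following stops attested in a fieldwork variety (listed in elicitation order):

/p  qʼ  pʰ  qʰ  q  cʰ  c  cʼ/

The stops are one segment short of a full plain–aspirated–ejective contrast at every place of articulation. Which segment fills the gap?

/pʼ/

bilabial: plain /p/, aspirated /pʰ/, ejective —.
palatal: plain /c/, aspirated /cʰ/, ejective /cʼ/.
uvular: plain /q/, aspirated /qʰ/, ejective /qʼ/.
The bilabial row has no ejective member, so the gap is the ejective bilabial stop /pʼ/.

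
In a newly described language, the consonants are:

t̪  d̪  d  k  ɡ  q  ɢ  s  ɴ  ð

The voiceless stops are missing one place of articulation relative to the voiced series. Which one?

place of articulation  voiceless  voiced  
dental            t̪        d̪      
alveolar          —         d       
velar             k         ɡ       
uvular            q         ɢ       
Every place of articulation has a voiceless member except alveolar, where /t/ would be expected.

alveolar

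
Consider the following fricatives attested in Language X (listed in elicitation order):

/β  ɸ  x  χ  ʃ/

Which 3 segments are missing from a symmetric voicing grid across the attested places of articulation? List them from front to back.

Voiceless: /ɸ/ (bilabial), /ʃ/ (postalveolar), /x/ (velar), /χ/ (uvular).
Voiced: /β/ (bilabial).
Gaps, from front to back: postalveolar lacks voiced (/ʒ/); velar lacks voiced (/ɣ/); uvular lacks voiced (/ʁ/).

/ʒ/, /ɣ/, /ʁ/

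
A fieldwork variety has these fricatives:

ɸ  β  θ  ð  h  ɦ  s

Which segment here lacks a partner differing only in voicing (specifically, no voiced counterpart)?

/s/

Bilabial: /ɸ/ ~ /β/
Dental: /θ/ ~ /ð/
Glottal: /h/ ~ /ɦ/
Alveolar: only /s/ (voiceless); no voiced partner.
So /s/ is the unpaired segment.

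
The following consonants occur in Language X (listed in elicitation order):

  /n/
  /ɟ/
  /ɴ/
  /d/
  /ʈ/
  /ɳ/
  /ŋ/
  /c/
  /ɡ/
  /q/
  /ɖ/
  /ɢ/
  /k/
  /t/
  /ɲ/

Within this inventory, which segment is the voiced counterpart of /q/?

/q/ is a voiceless uvular stop.
The voiced counterpart is a voiced uvular stop — in this inventory, /ɢ/.

/ɢ/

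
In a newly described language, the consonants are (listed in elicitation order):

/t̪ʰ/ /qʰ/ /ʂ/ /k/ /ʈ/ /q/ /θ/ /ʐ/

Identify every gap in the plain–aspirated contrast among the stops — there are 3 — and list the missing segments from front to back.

/t̪/, /ʈʰ/, /kʰ/

dental: plain —, aspirated /t̪ʰ/.
retroflex: plain /ʈ/, aspirated —.
velar: plain /k/, aspirated —.
uvular: plain /q/, aspirated /qʰ/.
Gaps, from front to back: dental lacks plain (/t̪/); retroflex lacks aspirated (/ʈʰ/); velar lacks aspirated (/kʰ/).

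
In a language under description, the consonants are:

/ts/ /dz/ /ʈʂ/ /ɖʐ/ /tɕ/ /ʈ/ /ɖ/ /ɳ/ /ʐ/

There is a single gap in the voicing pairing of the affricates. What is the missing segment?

/dʑ/

Voiceless: /ts/ (alveolar), /ʈʂ/ (retroflex), /tɕ/ (alveolo-palatal).
Voiced: /dz/ (alveolar), /ɖʐ/ (retroflex).
The alveolo-palatal row has no voiced member, so the gap is the voiced alveolo-palatal affricate /dʑ/.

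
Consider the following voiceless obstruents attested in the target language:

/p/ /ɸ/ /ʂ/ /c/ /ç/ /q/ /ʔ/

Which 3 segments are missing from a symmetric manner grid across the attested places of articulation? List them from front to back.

bilabial: stop /p/, fricative /ɸ/.
retroflex: stop —, fricative /ʂ/.
palatal: stop /c/, fricative /ç/.
uvular: stop /q/, fricative —.
glottal: stop /ʔ/, fricative —.
Gaps, from front to back: retroflex lacks stop (/ʈ/); uvular lacks fricative (/χ/); glottal lacks fricative (/h/).

/ʈ/, /χ/, /h/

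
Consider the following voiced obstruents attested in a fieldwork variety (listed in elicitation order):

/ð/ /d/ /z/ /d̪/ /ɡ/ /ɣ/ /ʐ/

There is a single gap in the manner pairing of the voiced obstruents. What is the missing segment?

place of articulation  stop      fricative
dental            d̪        ð       
alveolar          d         z       
retroflex         —         ʐ       
velar             ɡ         ɣ       
The retroflex row has no stop member, so the gap is the retroflex stop /ɖ/.

/ɖ/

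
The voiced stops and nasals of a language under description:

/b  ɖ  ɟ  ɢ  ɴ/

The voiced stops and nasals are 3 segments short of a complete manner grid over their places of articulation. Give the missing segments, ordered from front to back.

/m/, /ɳ/, /ɲ/

place of articulation  oral stop  nasal   
bilabial          b         —       
retroflex         ɖ         —       
palatal           ɟ         —       
uvular            ɢ         ɴ       
Gaps, from front to back: bilabial lacks nasal (/m/); retroflex lacks nasal (/ɳ/); palatal lacks nasal (/ɲ/).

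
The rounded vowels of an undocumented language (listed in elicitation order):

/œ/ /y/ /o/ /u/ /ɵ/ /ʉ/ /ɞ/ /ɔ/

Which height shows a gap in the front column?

Front: /y/ (high), /œ/ (low-mid).
Central: /ʉ/ (high), /ɵ/ (high-mid), /ɞ/ (low-mid).
Back: /u/ (high), /o/ (high-mid), /ɔ/ (low-mid).
Every height has a front member except high-mid, where /ø/ would be expected.

high-mid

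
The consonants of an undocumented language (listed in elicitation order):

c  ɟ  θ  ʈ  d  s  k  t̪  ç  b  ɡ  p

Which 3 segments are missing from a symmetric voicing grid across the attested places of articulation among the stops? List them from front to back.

/d̪/, /t/, /ɖ/

place of articulation  voiceless  voiced  
bilabial          p         b       
dental            t̪        —       
alveolar          —         d       
retroflex         ʈ         —       
palatal           c         ɟ       
velar             k         ɡ       
Gaps, from front to back: dental lacks voiced (/d̪/); alveolar lacks voiceless (/t/); retroflex lacks voiced (/ɖ/).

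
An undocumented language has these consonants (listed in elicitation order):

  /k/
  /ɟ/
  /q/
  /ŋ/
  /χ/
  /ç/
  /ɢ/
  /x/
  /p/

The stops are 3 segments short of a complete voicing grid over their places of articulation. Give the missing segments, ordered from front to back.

/b/, /c/, /ɡ/

bilabial: voiceless /p/, voiced —.
palatal: voiceless —, voiced /ɟ/.
velar: voiceless /k/, voiced —.
uvular: voiceless /q/, voiced /ɢ/.
Gaps, from front to back: bilabial lacks voiced (/b/); palatal lacks voiceless (/c/); velar lacks voiced (/ɡ/).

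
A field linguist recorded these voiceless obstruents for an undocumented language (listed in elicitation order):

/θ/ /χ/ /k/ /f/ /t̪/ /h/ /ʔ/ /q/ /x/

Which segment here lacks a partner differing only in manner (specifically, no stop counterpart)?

/f/

Dental: /t̪/ ~ /θ/
Velar: /k/ ~ /x/
Uvular: /q/ ~ /χ/
Glottal: /ʔ/ ~ /h/
Labiodental: only /f/ (fricative); no stop partner.
So /f/ is the unpaired segment.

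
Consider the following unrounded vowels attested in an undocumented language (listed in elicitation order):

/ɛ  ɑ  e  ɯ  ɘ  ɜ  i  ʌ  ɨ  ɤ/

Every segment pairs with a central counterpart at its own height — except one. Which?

High: /i/ ~ /ɨ/ ~ /ɯ/
High-mid: /e/ ~ /ɘ/ ~ /ɤ/
Low-mid: /ɛ/ ~ /ɜ/ ~ /ʌ/
Low: only /ɑ/ (back); no central partner.
So /ɑ/ is the unpaired segment.

/ɑ/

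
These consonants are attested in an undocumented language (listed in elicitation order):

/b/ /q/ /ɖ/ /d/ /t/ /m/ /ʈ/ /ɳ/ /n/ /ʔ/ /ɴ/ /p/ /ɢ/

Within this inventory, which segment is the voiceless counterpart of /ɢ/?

/ɢ/ is a voiced uvular stop.
The voiceless counterpart is a voiceless uvular stop — in this inventory, /q/.

/q/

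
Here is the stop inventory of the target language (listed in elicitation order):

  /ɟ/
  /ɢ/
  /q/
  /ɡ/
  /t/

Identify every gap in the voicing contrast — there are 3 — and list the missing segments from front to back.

/d/, /c/, /k/

alveolar: voiceless /t/, voiced —.
palatal: voiceless —, voiced /ɟ/.
velar: voiceless —, voiced /ɡ/.
uvular: voiceless /q/, voiced /ɢ/.
Gaps, from front to back: alveolar lacks voiced (/d/); palatal lacks voiceless (/c/); velar lacks voiceless (/k/).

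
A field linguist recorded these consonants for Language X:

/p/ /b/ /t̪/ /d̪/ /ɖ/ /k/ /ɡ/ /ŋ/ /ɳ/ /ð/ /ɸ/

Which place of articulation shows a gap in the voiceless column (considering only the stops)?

retroflex

place of articulation  voiceless  voiced  
bilabial          p         b       
dental            t̪        d̪      
retroflex         —         ɖ       
velar             k         ɡ       
Every place of articulation has a voiceless member except retroflex, where /ʈ/ would be expected.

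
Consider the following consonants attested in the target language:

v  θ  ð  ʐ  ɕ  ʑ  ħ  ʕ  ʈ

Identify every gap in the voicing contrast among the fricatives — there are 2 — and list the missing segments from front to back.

/f/, /ʂ/

Voiceless: /θ/ (dental), /ɕ/ (alveolo-palatal), /ħ/ (pharyngeal).
Voiced: /v/ (labiodental), /ð/ (dental), /ʐ/ (retroflex), /ʑ/ (alveolo-palatal), /ʕ/ (pharyngeal).
Gaps, from front to back: labiodental lacks voiceless (/f/); retroflex lacks voiceless (/ʂ/).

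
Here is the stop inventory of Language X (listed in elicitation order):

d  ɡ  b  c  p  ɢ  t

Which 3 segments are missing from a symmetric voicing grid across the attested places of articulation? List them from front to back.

/ɟ/, /k/, /q/

Voiceless: /p/ (bilabial), /t/ (alveolar), /c/ (palatal).
Voiced: /b/ (bilabial), /d/ (alveolar), /ɡ/ (velar), /ɢ/ (uvular).
Gaps, from front to back: palatal lacks voiced (/ɟ/); velar lacks voiceless (/k/); uvular lacks voiceless (/q/).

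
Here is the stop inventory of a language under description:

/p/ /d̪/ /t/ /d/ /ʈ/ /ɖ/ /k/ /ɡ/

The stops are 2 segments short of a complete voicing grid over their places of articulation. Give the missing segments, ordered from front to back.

/b/, /t̪/

place of articulation  voiceless  voiced  
bilabial          p         —       
dental            —         d̪      
alveolar          t         d       
retroflex         ʈ         ɖ       
velar             k         ɡ       
Gaps, from front to back: bilabial lacks voiced (/b/); dental lacks voiceless (/t̪/).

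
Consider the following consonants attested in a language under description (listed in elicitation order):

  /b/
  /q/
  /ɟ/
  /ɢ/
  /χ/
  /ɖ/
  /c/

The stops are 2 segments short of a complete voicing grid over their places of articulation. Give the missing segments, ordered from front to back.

/p/, /ʈ/

bilabial: voiceless —, voiced /b/.
retroflex: voiceless —, voiced /ɖ/.
palatal: voiceless /c/, voiced /ɟ/.
uvular: voiceless /q/, voiced /ɢ/.
Gaps, from front to back: bilabial lacks voiceless (/p/); retroflex lacks voiceless (/ʈ/).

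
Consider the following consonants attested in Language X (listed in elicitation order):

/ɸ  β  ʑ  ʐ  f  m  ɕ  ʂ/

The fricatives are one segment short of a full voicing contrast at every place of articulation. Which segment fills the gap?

bilabial: voiceless /ɸ/, voiced /β/.
labiodental: voiceless /f/, voiced —.
retroflex: voiceless /ʂ/, voiced /ʐ/.
alveolo-palatal: voiceless /ɕ/, voiced /ʑ/.
The labiodental row has no voiced member, so the gap is the voiced labiodental fricative /v/.

/v/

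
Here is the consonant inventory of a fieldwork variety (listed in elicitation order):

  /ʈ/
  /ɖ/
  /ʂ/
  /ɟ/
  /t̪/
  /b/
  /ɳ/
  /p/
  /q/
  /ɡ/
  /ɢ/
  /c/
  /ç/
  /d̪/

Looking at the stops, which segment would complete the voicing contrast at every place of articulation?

/k/

bilabial: voiceless /p/, voiced /b/.
dental: voiceless /t̪/, voiced /d̪/.
retroflex: voiceless /ʈ/, voiced /ɖ/.
palatal: voiceless /c/, voiced /ɟ/.
velar: voiceless —, voiced /ɡ/.
uvular: voiceless /q/, voiced /ɢ/.
The velar row has no voiceless member, so the gap is the voiceless velar stop /k/.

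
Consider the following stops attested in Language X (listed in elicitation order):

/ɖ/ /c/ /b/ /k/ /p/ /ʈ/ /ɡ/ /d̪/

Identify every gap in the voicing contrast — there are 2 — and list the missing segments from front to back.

Voiceless: /p/ (bilabial), /ʈ/ (retroflex), /c/ (palatal), /k/ (velar).
Voiced: /b/ (bilabial), /d̪/ (dental), /ɖ/ (retroflex), /ɡ/ (velar).
Gaps, from front to back: dental lacks voiceless (/t̪/); palatal lacks voiced (/ɟ/).

/t̪/, /ɟ/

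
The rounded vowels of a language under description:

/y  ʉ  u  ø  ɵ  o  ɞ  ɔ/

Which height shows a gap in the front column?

height            front     central   back    
high              y         ʉ         u       
high-mid          ø         ɵ         o       
low-mid           —         ɞ         ɔ       
Every height has a front member except low-mid, where /œ/ would be expected.

low-mid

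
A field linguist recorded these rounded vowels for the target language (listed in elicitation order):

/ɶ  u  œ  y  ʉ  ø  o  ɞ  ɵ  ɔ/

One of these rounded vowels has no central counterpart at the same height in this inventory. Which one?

/ɶ/

High: /y/ ~ /ʉ/ ~ /u/
High-mid: /ø/ ~ /ɵ/ ~ /o/
Low-mid: /œ/ ~ /ɞ/ ~ /ɔ/
Low: only /ɶ/ (front); no central partner.
So /ɶ/ is the unpaired segment.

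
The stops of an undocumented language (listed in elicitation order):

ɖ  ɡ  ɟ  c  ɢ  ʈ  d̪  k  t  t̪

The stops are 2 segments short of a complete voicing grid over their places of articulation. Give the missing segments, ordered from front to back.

place of articulation  voiceless  voiced  
dental            t̪        d̪      
alveolar          t         —       
retroflex         ʈ         ɖ       
palatal           c         ɟ       
velar             k         ɡ       
uvular            —         ɢ       
Gaps, from front to back: alveolar lacks voiced (/d/); uvular lacks voiceless (/q/).

/d/, /q/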